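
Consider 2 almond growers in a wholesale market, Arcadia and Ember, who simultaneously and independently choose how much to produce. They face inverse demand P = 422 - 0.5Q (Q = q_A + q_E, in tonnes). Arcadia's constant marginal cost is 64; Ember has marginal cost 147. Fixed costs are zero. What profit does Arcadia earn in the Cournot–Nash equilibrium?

43218

Arcadia's profit: π_A = (422 - 0.5Q)q_A - (64q_A). Setting ∂π_A/∂q_A = 0: 358 - q_A - (1/2)(q_E) = 0.
Ember's profit: π_E = (422 - 0.5Q)q_E - (147q_E). Setting ∂π_E/∂q_E = 0: 275 - q_E - (1/2)(q_A) = 0.
Best responses: q_A = (358 - (1/2)q_E), q_E = (275 - (1/2)q_A).
Solving the pair: q_A = 294, q_E = 128.
Price P = 422 - (1/2)·422 = 211.
Arcadia's profit: (211 - 64)·294 = 43218.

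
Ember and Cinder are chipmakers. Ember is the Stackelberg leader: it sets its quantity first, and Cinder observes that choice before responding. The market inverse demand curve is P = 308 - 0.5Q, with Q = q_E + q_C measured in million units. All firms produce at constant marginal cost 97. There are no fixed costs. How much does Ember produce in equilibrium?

211

The follower Cinder best-responds to any q_E: π_C = (308 - 0.5Q)q_C - 97q_C.
Setting the follower's marginal profit to zero, 211 - (1/2)q_E - q_C = 0, i.e. q_C = (211 - (1/2)q_E).
The leader anticipates this reaction. Substituting into P = 308 - 0.5Q gives P = 405/2 - (1/4)q_E, so π_E = (405/2 - (1/4)q_E)q_E - 97q_E.
The leader's first-order condition 211/2 - (1/2)q_E = 0 yields q_E = 211.
Then q_C = (211 - (1/2)·211) = 211/2.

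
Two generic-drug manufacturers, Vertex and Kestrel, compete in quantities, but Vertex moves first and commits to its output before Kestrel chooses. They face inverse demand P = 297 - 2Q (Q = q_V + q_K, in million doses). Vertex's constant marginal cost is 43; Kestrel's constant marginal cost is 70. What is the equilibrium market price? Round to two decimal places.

The follower Kestrel best-responds to any q_V: π_K = (297 - 2Q)q_K - 70q_K.
Setting the follower's marginal profit to zero, 227 - 2q_V - 4q_K = 0, i.e. q_K = (227 - 2q_V)/4.
Vertex substitutes q_K(q_V) into its own profit: π_V = q_V(297 - 2q_V - (227 - 2q_V)/2) - 43q_V = (367/2 - q_V)q_V - 43q_V.
Leader FOC: 281/2 - 2q_V = 0, so q_V = 281/4.
Then q_K = (227 - 2·(281/4))/4 = 173/8.
Total output Q = 735/8, so price P = 297 - 2·(735/8) = 453/4.

113.25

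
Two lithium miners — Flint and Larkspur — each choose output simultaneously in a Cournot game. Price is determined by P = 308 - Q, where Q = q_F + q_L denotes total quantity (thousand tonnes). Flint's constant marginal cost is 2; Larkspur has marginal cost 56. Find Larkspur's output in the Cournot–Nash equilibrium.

Flint's profit: π_F = (308 - Q)q_F - (2q_F). Setting ∂π_F/∂q_F = 0: 306 - 2q_F - (q_L) = 0.
Larkspur's first-order condition: 252 - 2q_L - (q_F) = 0.
So q_F = (306 - q_L)/2 and q_L = (252 - q_F)/2.
Solving the pair: q_F = 120, q_L = 66.

66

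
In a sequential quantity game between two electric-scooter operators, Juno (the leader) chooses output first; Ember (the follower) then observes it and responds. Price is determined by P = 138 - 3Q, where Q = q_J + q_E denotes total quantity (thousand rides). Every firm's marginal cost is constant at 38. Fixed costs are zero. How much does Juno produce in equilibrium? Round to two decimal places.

Solve by backward induction. Given q_J, the follower Ember maximises π_E = (138 - 3q_J - 3q_E)q_E - 38q_E.
Follower FOC: 100 - 3q_J - 6q_E = 0, so q_E(q_J) = (100 - 3q_J)/6.
The leader anticipates this reaction. Substituting into P = 138 - 3Q gives P = 88 - (3/2)q_J, so π_J = (88 - (3/2)q_J)q_J - 38q_J.
The leader's first-order condition 50 - 3q_J = 0 yields q_J = 50/3.
Then q_E = (100 - 3·(50/3))/6 = 25/3.

16.67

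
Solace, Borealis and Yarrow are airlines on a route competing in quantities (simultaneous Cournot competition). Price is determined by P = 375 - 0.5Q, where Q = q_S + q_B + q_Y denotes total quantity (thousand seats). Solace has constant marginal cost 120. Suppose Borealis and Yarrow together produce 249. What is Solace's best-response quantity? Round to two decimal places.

With rivals' combined output fixed at 249, Solace's profit is π_S = (375 - (1/2)·249 - (1/2)q_S)q_S - (120q_S) = (501/2 - (1/2)q_S)q_S - (120q_S).
∂π_S/∂q_S = 261/2 - q_S = 0, so q_S = 261/2.

130.50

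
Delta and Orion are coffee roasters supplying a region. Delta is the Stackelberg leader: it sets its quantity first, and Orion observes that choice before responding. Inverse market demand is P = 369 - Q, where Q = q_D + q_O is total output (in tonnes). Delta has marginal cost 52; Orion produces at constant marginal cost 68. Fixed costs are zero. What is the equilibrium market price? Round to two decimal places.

135.25

Solve by backward induction. Given q_D, the follower Orion maximises π_O = (369 - q_D - q_O)q_O - 68q_O.
∂π_O/∂q_O = 301 - q_D - 2q_O = 0 gives the reaction function q_O = (301 - q_D)/2.
The leader anticipates this reaction. Substituting into P = 369 - Q gives P = 437/2 - (1/2)q_D, so π_D = (437/2 - (1/2)q_D)q_D - 52q_D.
Leader FOC: 333/2 - q_D = 0, so q_D = 333/2.
Then q_O = (301 - 333/2)/2 = 269/4.
Total output Q = 935/4, so price P = 369 - 935/4 = 541/4.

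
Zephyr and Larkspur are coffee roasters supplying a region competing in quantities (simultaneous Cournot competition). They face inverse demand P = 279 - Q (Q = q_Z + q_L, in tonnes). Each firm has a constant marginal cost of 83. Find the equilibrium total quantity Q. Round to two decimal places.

Each firm earns π_i = (279 - Q)q_i - 83q_i.
First-order condition (treating rivals' output as given): 196 - 2q_i - q_j = 0.
With identical firms every q_j equals q_i, so q_j = q_i and 196 = 3q_i, giving q_i = 196/3.
Total output Q = 196/3 + 196/3 = 392/3.

130.67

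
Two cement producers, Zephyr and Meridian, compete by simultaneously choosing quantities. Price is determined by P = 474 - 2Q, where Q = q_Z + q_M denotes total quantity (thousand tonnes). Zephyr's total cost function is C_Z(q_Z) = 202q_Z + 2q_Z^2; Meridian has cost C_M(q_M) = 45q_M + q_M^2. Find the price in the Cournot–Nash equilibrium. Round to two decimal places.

307.55

Zephyr's profit: π_Z = (474 - 2Q)q_Z - (202q_Z + 2q_Z²). Setting ∂π_Z/∂q_Z = 0: 272 - 8q_Z - 2(q_M) = 0.
Meridian's profit: π_M = (474 - 2Q)q_M - (45q_M + q_M²). Setting ∂π_M/∂q_M = 0: 429 - 6q_M - 2(q_Z) = 0.
So q_Z = (272 - 2q_M)/8 and q_M = (429 - 2q_Z)/6.
Solving the pair: q_Z = 387/22, q_M = 722/11.
Total output Q = 1831/22, so price P = 474 - 2·(1831/22) = 307.5455.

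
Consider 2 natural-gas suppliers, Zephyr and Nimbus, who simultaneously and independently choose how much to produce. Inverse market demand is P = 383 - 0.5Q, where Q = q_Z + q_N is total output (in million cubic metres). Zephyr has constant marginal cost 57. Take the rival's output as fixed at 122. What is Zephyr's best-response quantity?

With the rival's output fixed at 122, Zephyr's profit is π_Z = (383 - (1/2)·122 - (1/2)q_Z)q_Z - (57q_Z) = (322 - (1/2)q_Z)q_Z - (57q_Z).
∂π_Z/∂q_Z = 265 - q_Z = 0, so q_Z = 265.

265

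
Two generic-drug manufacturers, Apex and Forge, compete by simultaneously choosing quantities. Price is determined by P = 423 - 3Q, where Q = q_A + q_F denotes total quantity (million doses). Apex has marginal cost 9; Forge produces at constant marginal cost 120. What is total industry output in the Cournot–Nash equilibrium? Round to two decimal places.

Apex's profit: π_A = (423 - 3Q)q_A - (9q_A). Setting ∂π_A/∂q_A = 0: 414 - 6q_A - 3(q_F) = 0.
Forge's first-order condition: 303 - 6q_F - 3(q_A) = 0.
Rearranging gives the reaction functions q_A = (414 - 3q_F)/6 and q_F = (303 - 3q_A)/6.
Substituting one into the other gives q_A = 175/3 and q_F = 64/3.
Total output Q = 175/3 + 64/3 = 239/3.

79.67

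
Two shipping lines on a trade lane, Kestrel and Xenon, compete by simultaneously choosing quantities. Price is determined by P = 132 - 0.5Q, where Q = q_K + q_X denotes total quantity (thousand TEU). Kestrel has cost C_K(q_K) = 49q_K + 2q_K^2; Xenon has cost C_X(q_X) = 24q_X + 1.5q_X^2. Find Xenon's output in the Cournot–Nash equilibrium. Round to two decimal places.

Kestrel's profit: π_K = (132 - 0.5Q)q_K - (49q_K + 2q_K²). Setting ∂π_K/∂q_K = 0: 83 - 5q_K - (1/2)(q_X) = 0.
Xenon's profit: π_X = (132 - 0.5Q)q_X - (24q_X + (3/2)q_X²). Setting ∂π_X/∂q_X = 0: 108 - 4q_X - (1/2)(q_K) = 0.
Rearranging gives the reaction functions q_K = (83 - (1/2)q_X)/5 and q_X = (108 - (1/2)q_K)/4.
Substituting one into the other gives q_K = 1112/79 and q_X = 1994/79.

25.24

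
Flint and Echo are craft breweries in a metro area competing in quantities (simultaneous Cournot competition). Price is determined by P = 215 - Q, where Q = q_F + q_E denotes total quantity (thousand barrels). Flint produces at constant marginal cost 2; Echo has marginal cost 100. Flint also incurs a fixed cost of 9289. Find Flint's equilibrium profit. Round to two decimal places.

1457.78

Flint's profit: π_F = (215 - Q)q_F - (2q_F). Setting ∂π_F/∂q_F = 0: 213 - 2q_F - (q_E) = 0.
Echo's profit: π_E = (215 - Q)q_E - (100q_E). Setting ∂π_E/∂q_E = 0: 115 - 2q_E - (q_F) = 0.
Rearranging gives the reaction functions q_F = (213 - q_E)/2 and q_E = (115 - q_F)/2.
Substituting one into the other gives q_F = 311/3 and q_E = 17/3.
Price P = 215 - 328/3 = 317/3.
Flint's profit: (317/3 - 2)·(311/3) - 9289 = 1457.7778.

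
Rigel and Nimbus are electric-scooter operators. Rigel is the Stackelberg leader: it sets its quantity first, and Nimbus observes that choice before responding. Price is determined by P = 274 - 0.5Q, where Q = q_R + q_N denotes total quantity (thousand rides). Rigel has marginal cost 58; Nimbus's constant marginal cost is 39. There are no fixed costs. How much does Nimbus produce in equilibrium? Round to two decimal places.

Solve by backward induction. Given q_R, the follower Nimbus maximises π_N = (274 - (1/2)q_R - (1/2)q_N)q_N - 39q_N.
Setting the follower's marginal profit to zero, 235 - (1/2)q_R - q_N = 0, i.e. q_N = (235 - (1/2)q_R).
Rigel substitutes q_N(q_R) into its own profit: π_R = q_R(274 - (1/2)q_R - (235 - (1/2)q_R)/2) - 58q_R = (313/2 - (1/4)q_R)q_R - 58q_R.
Leader FOC: 197/2 - (1/2)q_R = 0, so q_R = 197.
Then q_N = (235 - (1/2)·197) = 273/2.

136.50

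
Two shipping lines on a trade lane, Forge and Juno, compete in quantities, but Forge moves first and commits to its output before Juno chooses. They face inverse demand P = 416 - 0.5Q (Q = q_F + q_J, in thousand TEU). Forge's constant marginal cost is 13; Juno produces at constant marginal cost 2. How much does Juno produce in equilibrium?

The follower Juno best-responds to any q_F: π_J = (416 - 0.5Q)q_J - 2q_J.
∂π_J/∂q_J = 414 - (1/2)q_F - q_J = 0 gives the reaction function q_J = (414 - (1/2)q_F).
The leader anticipates this reaction. Substituting into P = 416 - 0.5Q gives P = 209 - (1/4)q_F, so π_F = (209 - (1/4)q_F)q_F - 13q_F.
Maximising: ∂π_F/∂q_F = 196 - (1/2)q_F = 0, giving q_F = 392.
Then q_J = (414 - (1/2)·392) = 218.

218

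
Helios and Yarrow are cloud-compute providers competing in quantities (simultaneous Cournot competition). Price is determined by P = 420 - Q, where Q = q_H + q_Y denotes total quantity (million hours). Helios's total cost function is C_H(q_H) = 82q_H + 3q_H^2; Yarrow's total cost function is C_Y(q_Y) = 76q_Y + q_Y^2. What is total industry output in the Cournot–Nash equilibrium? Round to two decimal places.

Helios's profit: π_H = (420 - Q)q_H - (82q_H + 3q_H²). Setting ∂π_H/∂q_H = 0: 338 - 8q_H - (q_Y) = 0.
Yarrow's profit: π_Y = (420 - Q)q_Y - (76q_Y + q_Y²). Setting ∂π_Y/∂q_Y = 0: 344 - 4q_Y - (q_H) = 0.
So q_H = (338 - q_Y)/8 and q_Y = (344 - q_H)/4.
Substituting one into the other gives q_H = 1008/31 and q_Y = 77.8710.
Total output Q = 1008/31 + 77.8710 = 110.3871.

110.39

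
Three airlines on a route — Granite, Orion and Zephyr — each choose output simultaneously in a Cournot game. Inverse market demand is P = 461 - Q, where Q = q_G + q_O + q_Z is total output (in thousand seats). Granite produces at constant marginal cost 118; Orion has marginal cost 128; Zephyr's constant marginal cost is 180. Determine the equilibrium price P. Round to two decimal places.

Granite's profit: π_G = (461 - Q)q_G - (118q_G). Setting ∂π_G/∂q_G = 0: 343 - 2q_G - (q_O + q_Z) = 0.
Orion's first-order condition: 333 - 2q_O - (q_G + q_Z) = 0.
Zephyr's profit: π_Z = (461 - Q)q_Z - (180q_Z). Setting ∂π_Z/∂q_Z = 0: 281 - 2q_Z - (q_G + q_O) = 0.
Adding the 3 conditions: 957 − 2Q − 2Q = 0, i.e. Q = 957/4.
Back-substituting: q_G = (343 − 957/4) = 415/4, q_O = (333 − 957/4) = 375/4, q_Z = (281 − 957/4) = 167/4.
Total output Q = 957/4, so price P = 461 - 957/4 = 887/4.

221.75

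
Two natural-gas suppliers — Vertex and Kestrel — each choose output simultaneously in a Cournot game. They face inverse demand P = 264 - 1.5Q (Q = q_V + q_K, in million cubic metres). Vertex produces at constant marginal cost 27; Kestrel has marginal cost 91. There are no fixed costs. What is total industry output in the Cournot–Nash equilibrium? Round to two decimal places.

Vertex's profit: π_V = (264 - 1.5Q)q_V - (27q_V). Setting ∂π_V/∂q_V = 0: 237 - 3q_V - (3/2)(q_K) = 0.
Kestrel's first-order condition: 173 - 3q_K - (3/2)(q_V) = 0.
Best responses: q_V = (237 - (3/2)q_K)/3, q_K = (173 - (3/2)q_V)/3.
Substituting one into the other gives q_V = 602/9 and q_K = 218/9.
Total output Q = 602/9 + 218/9 = 820/9.

91.11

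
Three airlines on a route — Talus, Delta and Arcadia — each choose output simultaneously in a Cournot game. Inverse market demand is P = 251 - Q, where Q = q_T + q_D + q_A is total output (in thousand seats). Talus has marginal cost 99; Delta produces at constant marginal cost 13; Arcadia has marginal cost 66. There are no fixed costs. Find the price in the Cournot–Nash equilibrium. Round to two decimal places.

Talus's profit: π_T = (251 - Q)q_T - (99q_T). Setting ∂π_T/∂q_T = 0: 152 - 2q_T - (q_D + q_A) = 0.
Delta's first-order condition: 238 - 2q_D - (q_T + q_A) = 0.
Arcadia's first-order condition: 185 - 2q_A - (q_T + q_D) = 0.
Adding the 3 first-order conditions: 575 − 4Q = 0, so Q = 575/4.
Back-substituting: q_T = (152 − 575/4) = 33/4, q_D = (238 − 575/4) = 377/4, q_A = (185 − 575/4) = 165/4.
Total output Q = 575/4, so price P = 251 - 575/4 = 429/4.

107.25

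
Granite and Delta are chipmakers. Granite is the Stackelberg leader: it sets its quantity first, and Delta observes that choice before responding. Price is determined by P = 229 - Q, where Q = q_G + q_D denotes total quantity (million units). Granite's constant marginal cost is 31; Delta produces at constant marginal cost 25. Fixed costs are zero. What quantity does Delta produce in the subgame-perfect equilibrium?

54

The follower Delta best-responds to any q_G: π_D = (229 - Q)q_D - 25q_D.
Setting the follower's marginal profit to zero, 204 - q_G - 2q_D = 0, i.e. q_D = (204 - q_G)/2.
The leader anticipates this reaction. Substituting into P = 229 - Q gives P = 127 - (1/2)q_G, so π_G = (127 - (1/2)q_G)q_G - 31q_G.
The leader's first-order condition 96 - q_G = 0 yields q_G = 96.
Then q_D = (204 - 96)/2 = 54.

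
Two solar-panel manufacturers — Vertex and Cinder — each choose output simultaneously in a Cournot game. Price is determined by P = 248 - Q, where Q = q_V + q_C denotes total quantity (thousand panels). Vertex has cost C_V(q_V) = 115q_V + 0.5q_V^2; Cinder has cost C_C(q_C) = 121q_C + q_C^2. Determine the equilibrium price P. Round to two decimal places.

Vertex's profit: π_V = (248 - Q)q_V - (115q_V + (1/2)q_V²). Setting ∂π_V/∂q_V = 0: 133 - 3q_V - (q_C) = 0.
Cinder's first-order condition: 127 - 4q_C - (q_V) = 0.
Rearranging gives the reaction functions q_V = (133 - q_C)/3 and q_C = (127 - q_V)/4.
Solving the pair: q_V = 405/11, q_C = 248/11.
Total output Q = 653/11, so price P = 248 - 653/11 = 188.6364.

188.64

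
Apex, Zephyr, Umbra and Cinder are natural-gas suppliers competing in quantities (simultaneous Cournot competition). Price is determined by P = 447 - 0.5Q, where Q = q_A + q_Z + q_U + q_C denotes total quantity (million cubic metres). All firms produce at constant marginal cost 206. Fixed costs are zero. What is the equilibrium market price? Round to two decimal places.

A representative firm's profit is π_i = q_i(447 - 0.5Q) - 206q_i.
Setting ∂π_i/∂q_i = 0 with rivals' quantities fixed: 241 - q_i - (1/2)·Σ_{j≠i} q_j = 0.
With identical firms every q_j equals q_i, so Σ_{j≠i} q_j = 3q_i and 241 = (5/2)q_i, giving q_i = 482/5.
Total output Q = 1928/5, so price P = 447 - (1/2)·(1928/5) = 1271/5.

254.20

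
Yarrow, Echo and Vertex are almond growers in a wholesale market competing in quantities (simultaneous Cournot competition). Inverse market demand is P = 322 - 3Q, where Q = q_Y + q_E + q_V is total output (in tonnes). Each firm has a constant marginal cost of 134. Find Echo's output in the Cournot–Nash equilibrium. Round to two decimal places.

15.67

A representative firm's profit is π_i = q_i(322 - 3Q) - 134q_i.
Setting ∂π_i/∂q_i = 0 with rivals' quantities fixed: 188 - 6q_i - 3·Σ_{j≠i} q_j = 0.
With identical firms every q_j equals q_i, so Σ_{j≠i} q_j = 2q_i and 188 = 12q_i, giving q_i = 47/3.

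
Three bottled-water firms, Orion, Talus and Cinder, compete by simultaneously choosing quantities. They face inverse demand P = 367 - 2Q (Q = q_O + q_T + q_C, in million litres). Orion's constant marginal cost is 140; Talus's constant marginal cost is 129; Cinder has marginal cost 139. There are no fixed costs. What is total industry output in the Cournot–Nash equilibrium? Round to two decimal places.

86.63

Orion's profit: π_O = (367 - 2Q)q_O - (140q_O). Setting ∂π_O/∂q_O = 0: 227 - 4q_O - 2(q_T + q_C) = 0.
Talus's first-order condition: 238 - 4q_T - 2(q_O + q_C) = 0.
Cinder's profit: π_C = (367 - 2Q)q_C - (139q_C). Setting ∂π_C/∂q_C = 0: 228 - 4q_C - 2(q_O + q_T) = 0.
Adding the 3 conditions: 693 − 4Q − 4Q = 0, i.e. Q = 693/8.
Back-substituting: q_O = (227 − 693/4)/2 = 215/8, q_T = (238 − 693/4)/2 = 259/8, q_C = (228 − 693/4)/2 = 219/8.
Total output Q = 215/8 + 259/8 + 219/8 = 693/8.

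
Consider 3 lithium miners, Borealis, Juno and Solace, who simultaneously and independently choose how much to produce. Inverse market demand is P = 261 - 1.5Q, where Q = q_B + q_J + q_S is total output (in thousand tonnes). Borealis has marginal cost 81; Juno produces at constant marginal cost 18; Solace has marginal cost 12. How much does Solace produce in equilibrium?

54

Borealis's profit: π_B = (261 - 1.5Q)q_B - (81q_B). Setting ∂π_B/∂q_B = 0: 180 - 3q_B - (3/2)(q_J + q_S) = 0.
Juno's profit: π_J = (261 - 1.5Q)q_J - (18q_J). Setting ∂π_J/∂q_J = 0: 243 - 3q_J - (3/2)(q_B + q_S) = 0.
Solace's profit: π_S = (261 - 1.5Q)q_S - (12q_S). Setting ∂π_S/∂q_S = 0: 249 - 3q_S - (3/2)(q_B + q_J) = 0.
Adding the 3 first-order conditions: 672 − 6Q = 0, so Q = 112.
Back-substituting: q_B = (180 − 168)/(3/2) = 8, q_J = (243 − 168)/(3/2) = 50, q_S = (249 − 168)/(3/2) = 54.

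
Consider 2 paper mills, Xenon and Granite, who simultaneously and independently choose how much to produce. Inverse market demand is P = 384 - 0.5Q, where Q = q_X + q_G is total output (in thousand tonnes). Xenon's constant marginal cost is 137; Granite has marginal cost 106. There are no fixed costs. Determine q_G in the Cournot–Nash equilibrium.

206

Xenon's profit: π_X = (384 - 0.5Q)q_X - (137q_X). Setting ∂π_X/∂q_X = 0: 247 - q_X - (1/2)(q_G) = 0.
Granite's profit: π_G = (384 - 0.5Q)q_G - (106q_G). Setting ∂π_G/∂q_G = 0: 278 - q_G - (1/2)(q_X) = 0.
Rearranging gives the reaction functions q_X = (247 - (1/2)q_G) and q_G = (278 - (1/2)q_X).
Solving the pair: q_X = 144, q_G = 206.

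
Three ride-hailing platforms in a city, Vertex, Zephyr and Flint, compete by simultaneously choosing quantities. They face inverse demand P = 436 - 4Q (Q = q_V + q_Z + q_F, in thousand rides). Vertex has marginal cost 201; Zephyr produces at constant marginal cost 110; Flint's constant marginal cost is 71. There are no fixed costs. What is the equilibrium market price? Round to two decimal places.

Vertex's profit: π_V = (436 - 4Q)q_V - (201q_V). Setting ∂π_V/∂q_V = 0: 235 - 8q_V - 4(q_Z + q_F) = 0.
Zephyr's first-order condition: 326 - 8q_Z - 4(q_V + q_F) = 0.
Flint's profit: π_F = (436 - 4Q)q_F - (71q_F). Setting ∂π_F/∂q_F = 0: 365 - 8q_F - 4(q_V + q_Z) = 0.
Summing all 3 equations gives 926 − 16Q = 0, hence Q = 463/8.
Back-substituting: q_V = (235 − 463/2)/4 = 7/8, q_Z = (326 − 463/2)/4 = 189/8, q_F = (365 − 463/2)/4 = 267/8.
Total output Q = 463/8, so price P = 436 - 4·(463/8) = 409/2.

204.50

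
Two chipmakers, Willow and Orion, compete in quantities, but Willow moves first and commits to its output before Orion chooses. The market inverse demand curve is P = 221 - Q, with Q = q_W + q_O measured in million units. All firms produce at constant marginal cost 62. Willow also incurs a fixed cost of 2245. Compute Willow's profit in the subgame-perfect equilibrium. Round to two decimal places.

Solve by backward induction. Given q_W, the follower Orion maximises π_O = (221 - q_W - q_O)q_O - 62q_O.
∂π_O/∂q_O = 159 - q_W - 2q_O = 0 gives the reaction function q_O = (159 - q_W)/2.
The leader anticipates this reaction. Substituting into P = 221 - Q gives P = 283/2 - (1/2)q_W, so π_W = (283/2 - (1/2)q_W)q_W - 62q_W.
Maximising: ∂π_W/∂q_W = 159/2 - q_W = 0, giving q_W = 159/2.
Then q_O = (159 - 159/2)/2 = 159/4.
Price P = 221 - 477/4 = 407/4.
Willow's profit: (407/4 - 62)·(159/2) - 2245 = 915.1250.

915.13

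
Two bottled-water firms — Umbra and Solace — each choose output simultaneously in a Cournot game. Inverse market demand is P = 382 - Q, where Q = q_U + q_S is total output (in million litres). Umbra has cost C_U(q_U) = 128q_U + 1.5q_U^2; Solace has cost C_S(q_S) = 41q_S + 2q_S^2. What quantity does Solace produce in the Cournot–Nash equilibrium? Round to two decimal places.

50.03

Umbra's profit: π_U = (382 - Q)q_U - (128q_U + (3/2)q_U²). Setting ∂π_U/∂q_U = 0: 254 - 5q_U - (q_S) = 0.
Solace's profit: π_S = (382 - Q)q_S - (41q_S + 2q_S²). Setting ∂π_S/∂q_S = 0: 341 - 6q_S - (q_U) = 0.
Best responses: q_U = (254 - q_S)/5, q_S = (341 - q_U)/6.
Solving the pair: q_U = 1183/29, q_S = 1451/29.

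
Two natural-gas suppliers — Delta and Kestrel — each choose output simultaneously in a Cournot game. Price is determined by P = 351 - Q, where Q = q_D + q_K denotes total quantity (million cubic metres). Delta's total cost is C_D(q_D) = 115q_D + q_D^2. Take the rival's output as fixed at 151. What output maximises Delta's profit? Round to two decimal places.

With the rival's output fixed at 151, Delta's profit is π_D = (351 - 151 - q_D)q_D - (115q_D + q_D²) = (200 - q_D)q_D - (115q_D + q_D²).
∂π_D/∂q_D = 85 - 4q_D = 0, so q_D = 85/4.

21.25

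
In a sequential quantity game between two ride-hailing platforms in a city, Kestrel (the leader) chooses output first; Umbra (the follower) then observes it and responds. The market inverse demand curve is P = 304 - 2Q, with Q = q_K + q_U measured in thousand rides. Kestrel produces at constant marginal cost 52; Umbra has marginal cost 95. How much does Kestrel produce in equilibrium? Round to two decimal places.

73.75

Solve by backward induction. Given q_K, the follower Umbra maximises π_U = (304 - 2q_K - 2q_U)q_U - 95q_U.
∂π_U/∂q_U = 209 - 2q_K - 4q_U = 0 gives the reaction function q_U = (209 - 2q_K)/4.
Kestrel substitutes q_U(q_K) into its own profit: π_K = q_K(304 - 2q_K - (209 - 2q_K)/2) - 52q_K = (399/2 - q_K)q_K - 52q_K.
The leader's first-order condition 295/2 - 2q_K = 0 yields q_K = 295/4.
Then q_U = (209 - 2·(295/4))/4 = 123/8.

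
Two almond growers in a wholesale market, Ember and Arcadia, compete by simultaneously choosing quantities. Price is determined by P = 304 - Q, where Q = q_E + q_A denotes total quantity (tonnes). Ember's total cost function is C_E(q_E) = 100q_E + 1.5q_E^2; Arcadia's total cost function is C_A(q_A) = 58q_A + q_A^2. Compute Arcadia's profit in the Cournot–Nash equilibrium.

Ember's profit: π_E = (304 - Q)q_E - (100q_E + (3/2)q_E²). Setting ∂π_E/∂q_E = 0: 204 - 5q_E - (q_A) = 0.
Arcadia's first-order condition: 246 - 4q_A - (q_E) = 0.
Best responses: q_E = (204 - q_A)/5, q_A = (246 - q_E)/4.
Solving the pair: q_E = 30, q_A = 54.
Price P = 304 - 84 = 220.
Arcadia's profit: 220·54 - 58·54 - 54² = 5832.

5832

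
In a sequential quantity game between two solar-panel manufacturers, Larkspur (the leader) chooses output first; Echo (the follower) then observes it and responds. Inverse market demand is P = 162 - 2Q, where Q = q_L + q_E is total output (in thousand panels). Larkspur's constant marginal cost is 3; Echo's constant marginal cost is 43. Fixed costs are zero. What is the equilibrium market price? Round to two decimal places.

Solve by backward induction. Given q_L, the follower Echo maximises π_E = (162 - 2q_L - 2q_E)q_E - 43q_E.
Setting the follower's marginal profit to zero, 119 - 2q_L - 4q_E = 0, i.e. q_E = (119 - 2q_L)/4.
The leader anticipates this reaction. Substituting into P = 162 - 2Q gives P = 205/2 - q_L, so π_L = (205/2 - q_L)q_L - 3q_L.
Leader FOC: 199/2 - 2q_L = 0, so q_L = 199/4.
Then q_E = (119 - 2·(199/4))/4 = 39/8.
Total output Q = 437/8, so price P = 162 - 2·(437/8) = 211/4.

52.75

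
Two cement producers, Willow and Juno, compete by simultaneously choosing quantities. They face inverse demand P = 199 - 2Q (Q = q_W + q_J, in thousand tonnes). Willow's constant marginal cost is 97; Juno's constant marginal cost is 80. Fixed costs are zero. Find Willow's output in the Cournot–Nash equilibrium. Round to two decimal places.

14.17

Willow's profit: π_W = (199 - 2Q)q_W - (97q_W). Setting ∂π_W/∂q_W = 0: 102 - 4q_W - 2(q_J) = 0.
Juno's first-order condition: 119 - 4q_J - 2(q_W) = 0.
Best responses: q_W = (102 - 2q_J)/4, q_J = (119 - 2q_W)/4.
Substituting one into the other gives q_W = 85/6 and q_J = 68/3.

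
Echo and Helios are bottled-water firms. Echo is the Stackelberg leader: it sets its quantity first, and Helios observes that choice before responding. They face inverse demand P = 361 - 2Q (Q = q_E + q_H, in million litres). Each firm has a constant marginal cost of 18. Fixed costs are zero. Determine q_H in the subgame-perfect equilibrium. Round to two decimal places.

42.88

Solve by backward induction. Given q_E, the follower Helios maximises π_H = (361 - 2q_E - 2q_H)q_H - 18q_H.
Setting the follower's marginal profit to zero, 343 - 2q_E - 4q_H = 0, i.e. q_H = (343 - 2q_E)/4.
Echo substitutes q_H(q_E) into its own profit: π_E = q_E(361 - 2q_E - (343 - 2q_E)/2) - 18q_E = (379/2 - q_E)q_E - 18q_E.
The leader's first-order condition 343/2 - 2q_E = 0 yields q_E = 343/4.
Then q_H = (343 - 2·(343/4))/4 = 343/8.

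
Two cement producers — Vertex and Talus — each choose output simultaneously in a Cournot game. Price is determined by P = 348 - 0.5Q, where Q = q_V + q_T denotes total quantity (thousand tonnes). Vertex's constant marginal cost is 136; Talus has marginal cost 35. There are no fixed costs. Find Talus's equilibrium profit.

38088

Vertex's profit: π_V = (348 - 0.5Q)q_V - (136q_V). Setting ∂π_V/∂q_V = 0: 212 - q_V - (1/2)(q_T) = 0.
Talus's first-order condition: 313 - q_T - (1/2)(q_V) = 0.
Best responses: q_V = (212 - (1/2)q_T), q_T = (313 - (1/2)q_V).
Solving the pair: q_V = 74, q_T = 276.
Price P = 348 - (1/2)·350 = 173.
Talus's profit: (173 - 35)·276 = 38088.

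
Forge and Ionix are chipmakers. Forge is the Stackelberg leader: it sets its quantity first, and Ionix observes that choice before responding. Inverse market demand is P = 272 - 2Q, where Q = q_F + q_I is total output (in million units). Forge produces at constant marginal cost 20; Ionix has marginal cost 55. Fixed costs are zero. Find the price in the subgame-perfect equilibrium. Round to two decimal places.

91.75

The follower Ionix best-responds to any q_F: π_I = (272 - 2Q)q_I - 55q_I.
Setting the follower's marginal profit to zero, 217 - 2q_F - 4q_I = 0, i.e. q_I = (217 - 2q_F)/4.
The leader anticipates this reaction. Substituting into P = 272 - 2Q gives P = 327/2 - q_F, so π_F = (327/2 - q_F)q_F - 20q_F.
The leader's first-order condition 287/2 - 2q_F = 0 yields q_F = 287/4.
Then q_I = (217 - 2·(287/4))/4 = 147/8.
Total output Q = 721/8, so price P = 272 - 2·(721/8) = 367/4.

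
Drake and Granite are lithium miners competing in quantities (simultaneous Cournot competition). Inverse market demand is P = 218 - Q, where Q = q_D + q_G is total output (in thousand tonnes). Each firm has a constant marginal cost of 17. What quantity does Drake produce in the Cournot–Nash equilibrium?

A representative firm's profit is π_i = q_i(218 - Q) - 17q_i.
First-order condition (treating rivals' output as given): 201 - 2q_i - q_j = 0.
With identical firms every q_j equals q_i, so q_j = q_i and 201 = 3q_i, giving q_i = 67.

67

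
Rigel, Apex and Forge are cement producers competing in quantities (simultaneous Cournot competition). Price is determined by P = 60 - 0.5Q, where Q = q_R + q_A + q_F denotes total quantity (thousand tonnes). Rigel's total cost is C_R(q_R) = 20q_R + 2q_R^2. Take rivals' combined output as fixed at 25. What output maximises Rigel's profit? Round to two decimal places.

With rivals' combined output fixed at 25, Rigel's profit is π_R = (60 - (1/2)·25 - (1/2)q_R)q_R - (20q_R + 2q_R²) = (95/2 - (1/2)q_R)q_R - (20q_R + 2q_R²).
∂π_R/∂q_R = 55/2 - 5q_R = 0, so q_R = 11/2.

5.50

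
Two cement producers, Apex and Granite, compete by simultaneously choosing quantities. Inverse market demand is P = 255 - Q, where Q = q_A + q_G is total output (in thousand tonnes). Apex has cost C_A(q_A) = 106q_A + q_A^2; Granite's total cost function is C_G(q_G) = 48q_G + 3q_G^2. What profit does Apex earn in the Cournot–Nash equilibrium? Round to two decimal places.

2019.20

Apex's profit: π_A = (255 - Q)q_A - (106q_A + q_A²). Setting ∂π_A/∂q_A = 0: 149 - 4q_A - (q_G) = 0.
Granite's profit: π_G = (255 - Q)q_G - (48q_G + 3q_G²). Setting ∂π_G/∂q_G = 0: 207 - 8q_G - (q_A) = 0.
So q_A = (149 - q_G)/4 and q_G = (207 - q_A)/8.
Solving the pair: q_A = 985/31, q_G = 679/31.
Price P = 255 - 1664/31 = 201.3226.
Apex's profit: 201.3226·(985/31) - 106·(985/31) - (985/31)² = 2019.1988.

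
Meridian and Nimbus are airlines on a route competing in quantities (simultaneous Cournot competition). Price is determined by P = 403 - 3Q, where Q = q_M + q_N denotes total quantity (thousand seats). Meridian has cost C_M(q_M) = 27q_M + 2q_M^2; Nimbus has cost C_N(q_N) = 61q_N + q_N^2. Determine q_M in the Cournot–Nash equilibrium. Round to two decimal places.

27.92

Meridian's profit: π_M = (403 - 3Q)q_M - (27q_M + 2q_M²). Setting ∂π_M/∂q_M = 0: 376 - 10q_M - 3(q_N) = 0.
Nimbus's profit: π_N = (403 - 3Q)q_N - (61q_N + q_N²). Setting ∂π_N/∂q_N = 0: 342 - 8q_N - 3(q_M) = 0.
So q_M = (376 - 3q_N)/10 and q_N = (342 - 3q_M)/8.
Solving the pair: q_M = 1982/71, q_N = 32.2817.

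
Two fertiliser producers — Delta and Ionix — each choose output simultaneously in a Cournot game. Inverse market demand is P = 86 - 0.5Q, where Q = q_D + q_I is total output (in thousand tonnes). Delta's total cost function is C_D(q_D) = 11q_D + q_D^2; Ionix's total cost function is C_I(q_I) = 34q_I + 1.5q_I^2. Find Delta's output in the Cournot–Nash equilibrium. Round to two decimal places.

23.32

Delta's profit: π_D = (86 - 0.5Q)q_D - (11q_D + q_D²). Setting ∂π_D/∂q_D = 0: 75 - 3q_D - (1/2)(q_I) = 0.
Ionix's profit: π_I = (86 - 0.5Q)q_I - (34q_I + (3/2)q_I²). Setting ∂π_I/∂q_I = 0: 52 - 4q_I - (1/2)(q_D) = 0.
Best responses: q_D = (75 - (1/2)q_I)/3, q_I = (52 - (1/2)q_D)/4.
Substituting one into the other gives q_D = 1096/47 and q_I = 474/47.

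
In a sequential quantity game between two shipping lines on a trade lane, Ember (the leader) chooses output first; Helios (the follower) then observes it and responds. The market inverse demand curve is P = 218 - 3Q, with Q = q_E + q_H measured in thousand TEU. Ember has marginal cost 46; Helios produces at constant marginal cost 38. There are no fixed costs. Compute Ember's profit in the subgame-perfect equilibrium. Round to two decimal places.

The follower Helios best-responds to any q_E: π_H = (218 - 3Q)q_H - 38q_H.
∂π_H/∂q_H = 180 - 3q_E - 6q_H = 0 gives the reaction function q_H = (180 - 3q_E)/6.
Ember substitutes q_H(q_E) into its own profit: π_E = q_E(218 - 3q_E - (180 - 3q_E)/2) - 46q_E = (128 - (3/2)q_E)q_E - 46q_E.
Leader FOC: 82 - 3q_E = 0, so q_E = 82/3.
Then q_H = (180 - 3·(82/3))/6 = 49/3.
Price P = 218 - 3·(131/3) = 87.
Ember's profit: (87 - 46)·(82/3) = 1120.6667.

1120.67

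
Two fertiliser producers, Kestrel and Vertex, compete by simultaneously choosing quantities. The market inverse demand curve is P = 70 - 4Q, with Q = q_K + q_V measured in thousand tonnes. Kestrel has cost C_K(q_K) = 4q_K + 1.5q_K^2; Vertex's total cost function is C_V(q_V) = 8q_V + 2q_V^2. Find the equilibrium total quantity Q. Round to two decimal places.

8.29

Kestrel's profit: π_K = (70 - 4Q)q_K - (4q_K + (3/2)q_K²). Setting ∂π_K/∂q_K = 0: 66 - 11q_K - 4(q_V) = 0.
Vertex's profit: π_V = (70 - 4Q)q_V - (8q_V + 2q_V²). Setting ∂π_V/∂q_V = 0: 62 - 12q_V - 4(q_K) = 0.
So q_K = (66 - 4q_V)/11 and q_V = (62 - 4q_K)/12.
Substituting one into the other gives q_K = 136/29 and q_V = 209/58.
Total output Q = 136/29 + 209/58 = 481/58.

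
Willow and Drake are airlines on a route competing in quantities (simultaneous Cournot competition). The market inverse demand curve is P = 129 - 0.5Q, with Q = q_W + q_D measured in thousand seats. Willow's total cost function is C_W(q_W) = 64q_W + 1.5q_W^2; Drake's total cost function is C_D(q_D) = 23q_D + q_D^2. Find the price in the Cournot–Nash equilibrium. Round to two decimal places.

Willow's profit: π_W = (129 - 0.5Q)q_W - (64q_W + (3/2)q_W²). Setting ∂π_W/∂q_W = 0: 65 - 4q_W - (1/2)(q_D) = 0.
Drake's profit: π_D = (129 - 0.5Q)q_D - (23q_D + q_D²). Setting ∂π_D/∂q_D = 0: 106 - 3q_D - (1/2)(q_W) = 0.
Rearranging gives the reaction functions q_W = (65 - (1/2)q_D)/4 and q_D = (106 - (1/2)q_W)/3.
Solving the pair: q_W = 568/47, q_D = 1566/47.
Total output Q = 45.4043, so price P = 129 - (1/2)·45.4043 = 106.2979.

106.30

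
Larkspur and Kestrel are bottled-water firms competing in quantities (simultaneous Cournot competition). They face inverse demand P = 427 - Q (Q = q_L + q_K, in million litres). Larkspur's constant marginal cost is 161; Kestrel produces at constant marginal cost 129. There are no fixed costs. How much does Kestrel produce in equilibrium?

Larkspur's profit: π_L = (427 - Q)q_L - (161q_L). Setting ∂π_L/∂q_L = 0: 266 - 2q_L - (q_K) = 0.
Kestrel's first-order condition: 298 - 2q_K - (q_L) = 0.
Best responses: q_L = (266 - q_K)/2, q_K = (298 - q_L)/2.
Substituting one into the other gives q_L = 78 and q_K = 110.

110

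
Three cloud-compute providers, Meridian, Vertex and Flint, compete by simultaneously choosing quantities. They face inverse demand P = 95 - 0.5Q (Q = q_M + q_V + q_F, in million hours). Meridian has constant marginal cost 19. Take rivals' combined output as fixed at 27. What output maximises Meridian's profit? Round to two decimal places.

With rivals' combined output fixed at 27, Meridian's profit is π_M = (95 - (1/2)·27 - (1/2)q_M)q_M - (19q_M) = (163/2 - (1/2)q_M)q_M - (19q_M).
∂π_M/∂q_M = 125/2 - q_M = 0, so q_M = 125/2.

62.50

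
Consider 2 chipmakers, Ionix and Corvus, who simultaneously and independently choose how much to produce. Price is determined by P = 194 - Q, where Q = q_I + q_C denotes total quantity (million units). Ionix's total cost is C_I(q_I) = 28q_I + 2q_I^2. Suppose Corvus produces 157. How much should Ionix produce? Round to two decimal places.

With the rival's output fixed at 157, Ionix's profit is π_I = (194 - 157 - q_I)q_I - (28q_I + 2q_I²) = (37 - q_I)q_I - (28q_I + 2q_I²).
∂π_I/∂q_I = 9 - 6q_I = 0, so q_I = 3/2.

1.50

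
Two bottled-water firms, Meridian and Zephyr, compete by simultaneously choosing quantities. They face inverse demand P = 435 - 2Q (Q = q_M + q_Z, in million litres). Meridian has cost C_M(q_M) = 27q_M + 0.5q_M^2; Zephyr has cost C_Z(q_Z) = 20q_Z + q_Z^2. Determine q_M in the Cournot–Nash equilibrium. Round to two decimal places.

62.23

Meridian's profit: π_M = (435 - 2Q)q_M - (27q_M + (1/2)q_M²). Setting ∂π_M/∂q_M = 0: 408 - 5q_M - 2(q_Z) = 0.
Zephyr's first-order condition: 415 - 6q_Z - 2(q_M) = 0.
So q_M = (408 - 2q_Z)/5 and q_Z = (415 - 2q_M)/6.
Substituting one into the other gives q_M = 809/13 and q_Z = 1259/26.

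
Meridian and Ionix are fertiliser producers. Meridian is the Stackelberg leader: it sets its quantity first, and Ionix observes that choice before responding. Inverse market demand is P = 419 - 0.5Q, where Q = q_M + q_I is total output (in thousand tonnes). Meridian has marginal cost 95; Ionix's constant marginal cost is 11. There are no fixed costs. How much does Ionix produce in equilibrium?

Solve by backward induction. Given q_M, the follower Ionix maximises π_I = (419 - (1/2)q_M - (1/2)q_I)q_I - 11q_I.
∂π_I/∂q_I = 408 - (1/2)q_M - q_I = 0 gives the reaction function q_I = (408 - (1/2)q_M).
Meridian substitutes q_I(q_M) into its own profit: π_M = q_M(419 - (1/2)q_M - (408 - (1/2)q_M)/2) - 95q_M = (215 - (1/4)q_M)q_M - 95q_M.
The leader's first-order condition 120 - (1/2)q_M = 0 yields q_M = 240.
Then q_I = (408 - (1/2)·240) = 288.

288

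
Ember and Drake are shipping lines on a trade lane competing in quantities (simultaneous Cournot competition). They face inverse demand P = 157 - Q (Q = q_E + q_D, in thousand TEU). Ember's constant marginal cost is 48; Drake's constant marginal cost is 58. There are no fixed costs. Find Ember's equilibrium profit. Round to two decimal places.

Ember's profit: π_E = (157 - Q)q_E - (48q_E). Setting ∂π_E/∂q_E = 0: 109 - 2q_E - (q_D) = 0.
Drake's first-order condition: 99 - 2q_D - (q_E) = 0.
Rearranging gives the reaction functions q_E = (109 - q_D)/2 and q_D = (99 - q_E)/2.
Substituting one into the other gives q_E = 119/3 and q_D = 89/3.
Price P = 157 - 208/3 = 263/3.
Ember's profit: (263/3 - 48)·(119/3) = 1573.4444.

1573.44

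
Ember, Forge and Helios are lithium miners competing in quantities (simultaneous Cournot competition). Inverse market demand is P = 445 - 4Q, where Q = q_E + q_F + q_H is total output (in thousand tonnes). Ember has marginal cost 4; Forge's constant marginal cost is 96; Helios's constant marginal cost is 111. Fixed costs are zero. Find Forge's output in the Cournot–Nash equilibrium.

Ember's profit: π_E = (445 - 4Q)q_E - (4q_E). Setting ∂π_E/∂q_E = 0: 441 - 8q_E - 4(q_F + q_H) = 0.
Forge's first-order condition: 349 - 8q_F - 4(q_E + q_H) = 0.
Helios's first-order condition: 334 - 8q_H - 4(q_E + q_F) = 0.
Adding the 3 first-order conditions: 1124 − 16Q = 0, so Q = 281/4.
Back-substituting: q_E = (441 − 281)/4 = 40, q_F = (349 − 281)/4 = 17, q_H = (334 − 281)/4 = 53/4.

17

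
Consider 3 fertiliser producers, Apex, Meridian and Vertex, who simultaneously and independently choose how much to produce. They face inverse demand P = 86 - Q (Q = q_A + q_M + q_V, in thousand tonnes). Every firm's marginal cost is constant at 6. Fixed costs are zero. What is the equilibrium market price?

A representative firm's profit is π_i = q_i(86 - Q) - 6q_i.
Setting ∂π_i/∂q_i = 0 with rivals' quantities fixed: 80 - 2q_i - Σ_{j≠i} q_j = 0.
With identical firms every q_j equals q_i, so Σ_{j≠i} q_j = 2q_i and 80 = 4q_i, giving q_i = 20.
Total output Q = 60, so price P = 86 - 60 = 26.

26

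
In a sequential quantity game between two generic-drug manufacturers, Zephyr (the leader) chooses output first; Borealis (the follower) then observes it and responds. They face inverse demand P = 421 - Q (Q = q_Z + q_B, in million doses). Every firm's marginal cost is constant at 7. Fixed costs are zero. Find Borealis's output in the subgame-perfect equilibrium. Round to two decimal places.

The follower Borealis best-responds to any q_Z: π_B = (421 - Q)q_B - 7q_B.
∂π_B/∂q_B = 414 - q_Z - 2q_B = 0 gives the reaction function q_B = (414 - q_Z)/2.
Zephyr substitutes q_B(q_Z) into its own profit: π_Z = q_Z(421 - q_Z - (414 - q_Z)/2) - 7q_Z = (214 - (1/2)q_Z)q_Z - 7q_Z.
Leader FOC: 207 - q_Z = 0, so q_Z = 207.
Then q_B = (414 - 207)/2 = 207/2.

103.50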